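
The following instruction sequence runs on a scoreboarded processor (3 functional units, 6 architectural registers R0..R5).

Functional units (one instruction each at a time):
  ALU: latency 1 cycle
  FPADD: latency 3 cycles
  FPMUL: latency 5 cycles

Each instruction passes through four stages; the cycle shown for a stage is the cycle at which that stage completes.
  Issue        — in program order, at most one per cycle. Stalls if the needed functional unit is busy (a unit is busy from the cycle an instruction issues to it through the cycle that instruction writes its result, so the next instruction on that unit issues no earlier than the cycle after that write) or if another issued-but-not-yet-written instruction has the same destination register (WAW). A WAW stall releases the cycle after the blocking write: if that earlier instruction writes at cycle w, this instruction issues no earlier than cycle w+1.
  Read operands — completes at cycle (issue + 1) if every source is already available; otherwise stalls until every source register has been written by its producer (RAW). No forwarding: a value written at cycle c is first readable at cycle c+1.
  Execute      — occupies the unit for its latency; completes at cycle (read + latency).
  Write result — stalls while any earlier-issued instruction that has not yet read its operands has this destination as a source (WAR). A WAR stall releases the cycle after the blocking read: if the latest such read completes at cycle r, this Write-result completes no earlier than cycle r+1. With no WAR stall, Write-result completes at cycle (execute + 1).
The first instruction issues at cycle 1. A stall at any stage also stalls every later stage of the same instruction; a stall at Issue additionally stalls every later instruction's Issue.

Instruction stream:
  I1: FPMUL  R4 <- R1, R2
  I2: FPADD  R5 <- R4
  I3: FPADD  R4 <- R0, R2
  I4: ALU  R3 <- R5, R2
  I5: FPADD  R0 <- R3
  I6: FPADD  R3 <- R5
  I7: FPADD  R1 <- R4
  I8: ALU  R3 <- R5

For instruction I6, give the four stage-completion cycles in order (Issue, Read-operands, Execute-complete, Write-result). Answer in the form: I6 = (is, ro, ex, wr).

I6 = (26, 27, 30, 31)

cycle 1: I1 issues→FPMUL
cycle 2: I1 reads; I2 issues→FPADD
cycle 7: I1 exec-done
cycle 8: I1 writes R4
cycle 9: I2 reads
cycle 12: I2 exec-done
cycle 13: I2 writes R5
cycle 14: I3 issues→FPADD
cycle 15: I3 reads; I4 issues→ALU
cycle 16: I4 reads
cycle 17: I4 exec-done
cycle 18: I3 exec-done; I4 writes R3
cycle 19: I3 writes R4
cycle 20: I5 issues→FPADD
cycle 21: I5 reads
cycle 24: I5 exec-done
cycle 25: I5 writes R0
cycle 26: I6 issues→FPADD
cycle 27: I6 reads
cycle 30: I6 exec-done
cycle 31: I6 writes R3
cycle 32: I7 issues→FPADD
cycle 33: I7 reads; I8 issues→ALU
cycle 34: I8 reads
cycle 35: I8 exec-done
cycle 36: I7 exec-done; I8 writes R3
cycle 37: I7 writes R1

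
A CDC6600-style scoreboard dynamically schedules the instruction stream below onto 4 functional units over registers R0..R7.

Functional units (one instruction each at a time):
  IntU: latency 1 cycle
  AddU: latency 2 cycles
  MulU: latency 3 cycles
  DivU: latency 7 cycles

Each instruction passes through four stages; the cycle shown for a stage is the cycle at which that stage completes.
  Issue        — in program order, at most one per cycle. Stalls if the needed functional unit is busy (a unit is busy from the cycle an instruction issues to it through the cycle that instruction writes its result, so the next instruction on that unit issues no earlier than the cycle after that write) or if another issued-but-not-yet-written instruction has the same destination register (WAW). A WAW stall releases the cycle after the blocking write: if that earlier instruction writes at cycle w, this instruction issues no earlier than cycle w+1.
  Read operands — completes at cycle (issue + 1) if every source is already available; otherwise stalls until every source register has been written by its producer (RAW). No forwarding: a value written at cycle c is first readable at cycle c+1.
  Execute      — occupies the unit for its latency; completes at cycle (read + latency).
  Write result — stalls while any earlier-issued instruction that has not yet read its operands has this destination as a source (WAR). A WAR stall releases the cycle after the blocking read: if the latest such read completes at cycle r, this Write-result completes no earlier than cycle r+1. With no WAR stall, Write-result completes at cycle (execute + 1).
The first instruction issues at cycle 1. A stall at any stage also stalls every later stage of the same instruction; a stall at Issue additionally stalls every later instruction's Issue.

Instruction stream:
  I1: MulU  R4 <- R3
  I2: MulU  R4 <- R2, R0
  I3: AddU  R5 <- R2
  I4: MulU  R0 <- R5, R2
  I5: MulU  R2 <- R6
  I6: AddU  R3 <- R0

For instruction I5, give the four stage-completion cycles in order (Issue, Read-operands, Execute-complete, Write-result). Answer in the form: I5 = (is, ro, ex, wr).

t=1  I1 dispatched to MulU
t=2  I1 operands ready
t=5  I1 complete
t=6  R4←I1
t=7  I2 dispatched to MulU
t=8  I2 operands ready, I3 dispatched to AddU
t=9  I3 operands ready
t=11  I2 complete, I3 complete
t=12  R4←I2, R5←I3
t=13  I4 dispatched to MulU
t=14  I4 operands ready
t=17  I4 complete
t=18  R0←I4
t=19  I5 dispatched to MulU
t=20  I5 operands ready, I6 dispatched to AddU
t=21  I6 operands ready
t=23  I5 complete, I6 complete
t=24  R2←I5, R3←I6

I5 = (19, 20, 23, 24)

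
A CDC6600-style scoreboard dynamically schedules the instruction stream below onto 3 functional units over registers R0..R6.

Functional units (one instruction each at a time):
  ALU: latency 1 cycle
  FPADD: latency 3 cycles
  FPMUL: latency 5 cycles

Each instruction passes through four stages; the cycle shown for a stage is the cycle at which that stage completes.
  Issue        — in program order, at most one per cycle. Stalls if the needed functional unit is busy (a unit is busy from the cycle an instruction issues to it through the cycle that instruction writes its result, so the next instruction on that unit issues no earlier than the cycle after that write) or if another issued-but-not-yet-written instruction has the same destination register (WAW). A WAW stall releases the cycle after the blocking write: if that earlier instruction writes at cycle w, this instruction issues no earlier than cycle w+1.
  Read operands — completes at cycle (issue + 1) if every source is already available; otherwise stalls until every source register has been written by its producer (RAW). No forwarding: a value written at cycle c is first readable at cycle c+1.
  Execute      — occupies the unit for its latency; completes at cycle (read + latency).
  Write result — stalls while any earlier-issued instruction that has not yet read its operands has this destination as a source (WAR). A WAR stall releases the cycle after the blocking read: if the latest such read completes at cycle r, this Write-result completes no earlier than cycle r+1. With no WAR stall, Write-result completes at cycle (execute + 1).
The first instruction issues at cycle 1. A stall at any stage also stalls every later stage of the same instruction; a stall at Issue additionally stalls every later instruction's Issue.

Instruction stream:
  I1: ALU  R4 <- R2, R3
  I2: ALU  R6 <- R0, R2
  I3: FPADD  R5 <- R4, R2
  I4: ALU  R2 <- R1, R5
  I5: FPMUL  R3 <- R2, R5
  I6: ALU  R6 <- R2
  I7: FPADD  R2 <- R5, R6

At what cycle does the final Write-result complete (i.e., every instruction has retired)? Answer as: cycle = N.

cycle = 23

c1: I1 issues→ALU
c2: I1 reads
c3: I1 exec-done
c4: I1 writes R4
c5: I2 issues→ALU
c6: I2 reads; I3 issues→FPADD
c7: I2 exec-done; I3 reads
c8: I2 writes R6
c9: I4 issues→ALU
c10: I3 exec-done; I5 issues→FPMUL
c11: I3 writes R5
c12: I4 reads
c13: I4 exec-done
c14: I4 writes R2
c15: I5 reads; I6 issues→ALU
c16: I6 reads; I7 issues→FPADD
c17: I6 exec-done
c18: I6 writes R6
c19: I7 reads
c20: I5 exec-done
c21: I5 writes R3
c22: I7 exec-done
c23: I7 writes R2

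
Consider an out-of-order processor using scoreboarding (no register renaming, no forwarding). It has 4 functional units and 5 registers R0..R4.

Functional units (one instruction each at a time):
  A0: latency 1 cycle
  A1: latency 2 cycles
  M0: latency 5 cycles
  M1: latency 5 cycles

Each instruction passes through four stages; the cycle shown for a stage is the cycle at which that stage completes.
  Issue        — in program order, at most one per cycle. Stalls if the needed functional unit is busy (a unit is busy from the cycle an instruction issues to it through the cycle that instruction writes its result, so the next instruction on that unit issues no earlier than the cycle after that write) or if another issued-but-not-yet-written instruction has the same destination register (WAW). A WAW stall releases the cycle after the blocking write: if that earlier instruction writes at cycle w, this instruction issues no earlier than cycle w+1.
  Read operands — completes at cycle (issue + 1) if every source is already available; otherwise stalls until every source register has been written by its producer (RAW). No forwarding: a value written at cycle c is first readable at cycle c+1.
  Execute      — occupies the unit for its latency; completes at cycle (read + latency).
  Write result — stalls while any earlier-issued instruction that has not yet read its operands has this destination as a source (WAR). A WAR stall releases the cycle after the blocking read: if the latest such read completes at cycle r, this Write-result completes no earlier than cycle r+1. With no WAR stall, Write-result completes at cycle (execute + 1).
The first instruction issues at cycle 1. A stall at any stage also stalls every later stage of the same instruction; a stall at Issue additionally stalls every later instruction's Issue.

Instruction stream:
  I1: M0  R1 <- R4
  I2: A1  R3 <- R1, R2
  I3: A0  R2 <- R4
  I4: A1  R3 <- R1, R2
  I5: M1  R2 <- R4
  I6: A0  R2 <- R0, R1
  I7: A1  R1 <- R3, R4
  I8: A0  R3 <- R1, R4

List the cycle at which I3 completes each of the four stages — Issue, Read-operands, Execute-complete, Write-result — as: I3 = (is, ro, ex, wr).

I3 = (3, 4, 5, 10)

1) issue 1, read 2, done 7, write 8
2) issue 2, read 9, done 11, write 12  <RAW R1: wait I1 write@8>
3) issue 3, read 4, done 5, write 10  <WAR R2: wait I2 read@9>
4) issue 13, read 14, done 16, write 17  <struct: A1 busy until I2 writes@12>
5) issue 14, read 15, done 20, write 21
6) issue 22, read 23, done 24, write 25  <WAW R2: wait I5 write@21>
7) issue 23, read 24, done 26, write 27
8) issue 26, read 28, done 29, write 30  <struct: A0 busy until I6 writes@25 / RAW R1: wait I7 write@27>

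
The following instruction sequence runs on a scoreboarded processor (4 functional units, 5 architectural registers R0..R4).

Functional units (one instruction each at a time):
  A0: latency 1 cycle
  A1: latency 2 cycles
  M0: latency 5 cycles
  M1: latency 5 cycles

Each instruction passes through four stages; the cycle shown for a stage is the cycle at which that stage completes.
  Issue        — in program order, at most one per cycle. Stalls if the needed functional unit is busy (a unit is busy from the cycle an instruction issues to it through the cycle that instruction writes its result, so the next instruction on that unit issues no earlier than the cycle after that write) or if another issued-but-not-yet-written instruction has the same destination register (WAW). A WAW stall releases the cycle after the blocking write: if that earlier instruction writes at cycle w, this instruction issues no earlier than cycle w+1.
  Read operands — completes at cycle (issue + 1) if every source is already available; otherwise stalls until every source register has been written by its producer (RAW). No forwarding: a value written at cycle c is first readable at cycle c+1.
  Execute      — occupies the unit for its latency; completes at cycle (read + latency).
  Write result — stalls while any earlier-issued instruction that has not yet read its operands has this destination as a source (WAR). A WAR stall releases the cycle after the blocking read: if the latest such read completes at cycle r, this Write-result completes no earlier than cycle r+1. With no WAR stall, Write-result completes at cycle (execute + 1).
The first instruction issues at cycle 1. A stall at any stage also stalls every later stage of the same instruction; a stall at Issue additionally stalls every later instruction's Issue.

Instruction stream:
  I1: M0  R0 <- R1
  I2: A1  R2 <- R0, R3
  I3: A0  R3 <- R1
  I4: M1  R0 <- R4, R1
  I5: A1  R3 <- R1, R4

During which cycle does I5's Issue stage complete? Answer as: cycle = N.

t=1  I1→M0
t=2  I1 RO · I2→A1
t=3  I3→A0
t=4  I3 RO
t=5  I3 EX
t=7  I1 EX
t=8  I1 WR R0
t=9  I2 RO · I4→M1
t=10  I3 WR R3 · I4 RO
t=11  I2 EX
t=12  I2 WR R2
t=13  I5→A1
t=14  I5 RO
t=15  I4 EX
t=16  I4 WR R0 · I5 EX
t=17  I5 WR R3

cycle = 13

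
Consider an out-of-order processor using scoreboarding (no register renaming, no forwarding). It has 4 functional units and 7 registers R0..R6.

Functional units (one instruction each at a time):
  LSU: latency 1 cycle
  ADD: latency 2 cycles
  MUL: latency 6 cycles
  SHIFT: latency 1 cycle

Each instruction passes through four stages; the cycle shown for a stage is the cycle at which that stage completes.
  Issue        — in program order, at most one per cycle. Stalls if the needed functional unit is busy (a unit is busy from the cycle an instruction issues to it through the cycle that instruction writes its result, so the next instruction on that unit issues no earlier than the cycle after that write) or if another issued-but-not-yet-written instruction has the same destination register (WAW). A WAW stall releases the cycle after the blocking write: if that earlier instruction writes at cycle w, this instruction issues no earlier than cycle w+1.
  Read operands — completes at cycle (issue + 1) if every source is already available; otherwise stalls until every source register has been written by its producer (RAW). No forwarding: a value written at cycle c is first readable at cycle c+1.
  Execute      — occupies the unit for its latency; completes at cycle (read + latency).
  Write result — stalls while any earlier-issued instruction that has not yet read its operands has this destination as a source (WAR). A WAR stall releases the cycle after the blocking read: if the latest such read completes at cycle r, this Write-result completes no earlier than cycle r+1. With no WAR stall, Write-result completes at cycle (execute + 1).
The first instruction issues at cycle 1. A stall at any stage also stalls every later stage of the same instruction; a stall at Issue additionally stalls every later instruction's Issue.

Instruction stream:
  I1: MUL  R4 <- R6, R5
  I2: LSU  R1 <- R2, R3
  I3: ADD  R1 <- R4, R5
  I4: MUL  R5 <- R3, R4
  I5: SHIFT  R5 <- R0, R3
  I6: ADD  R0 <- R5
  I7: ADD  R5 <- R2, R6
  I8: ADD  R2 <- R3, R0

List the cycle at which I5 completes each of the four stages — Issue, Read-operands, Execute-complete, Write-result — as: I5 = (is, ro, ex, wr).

c1: I1→MUL
c2: I1 RO · I2→LSU
c3: I2 RO
c4: I2 EX
c5: I2 WR R1
c6: I3→ADD
c8: I1 EX
c9: I1 WR R4
c10: I3 RO · I4→MUL
c11: I4 RO
c12: I3 EX
c13: I3 WR R1
c17: I4 EX
c18: I4 WR R5
c19: I5→SHIFT
c20: I5 RO · I6→ADD
c21: I5 EX
c22: I5 WR R5
c23: I6 RO
c25: I6 EX
c26: I6 WR R0
c27: I7→ADD
c28: I7 RO
c30: I7 EX
c31: I7 WR R5
c32: I8→ADD
c33: I8 RO
c35: I8 EX
c36: I8 WR R2

I5 = (19, 20, 21, 22)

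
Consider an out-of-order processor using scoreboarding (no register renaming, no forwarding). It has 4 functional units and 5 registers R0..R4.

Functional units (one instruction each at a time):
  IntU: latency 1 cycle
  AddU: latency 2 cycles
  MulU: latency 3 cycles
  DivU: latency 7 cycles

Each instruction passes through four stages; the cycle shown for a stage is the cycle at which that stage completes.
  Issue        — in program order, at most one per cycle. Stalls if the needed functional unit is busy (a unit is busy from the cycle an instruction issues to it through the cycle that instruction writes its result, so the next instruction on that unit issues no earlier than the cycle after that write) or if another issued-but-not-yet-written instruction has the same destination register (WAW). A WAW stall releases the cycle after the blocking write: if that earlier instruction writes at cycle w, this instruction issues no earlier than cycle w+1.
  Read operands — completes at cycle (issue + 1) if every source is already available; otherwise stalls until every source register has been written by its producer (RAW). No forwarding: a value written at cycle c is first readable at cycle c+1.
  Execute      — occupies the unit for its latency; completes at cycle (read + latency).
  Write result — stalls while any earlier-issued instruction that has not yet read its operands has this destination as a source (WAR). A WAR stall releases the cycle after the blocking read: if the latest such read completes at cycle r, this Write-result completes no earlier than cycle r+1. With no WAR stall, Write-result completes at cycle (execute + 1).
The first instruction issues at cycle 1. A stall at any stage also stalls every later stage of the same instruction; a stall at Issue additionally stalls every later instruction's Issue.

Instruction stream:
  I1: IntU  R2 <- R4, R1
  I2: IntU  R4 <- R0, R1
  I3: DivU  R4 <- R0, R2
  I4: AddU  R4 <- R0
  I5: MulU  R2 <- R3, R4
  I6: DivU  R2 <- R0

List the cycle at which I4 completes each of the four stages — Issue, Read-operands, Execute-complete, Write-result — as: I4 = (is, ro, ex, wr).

c1: I1→IntU
c2: I1 RO
c3: I1 EX
c4: I1 WR R2
c5: I2→IntU
c6: I2 RO
c7: I2 EX
c8: I2 WR R4
c9: I3→DivU
c10: I3 RO
c17: I3 EX
c18: I3 WR R4
c19: I4→AddU
c20: I4 RO · I5→MulU
c22: I4 EX
c23: I4 WR R4
c24: I5 RO
c27: I5 EX
c28: I5 WR R2
c29: I6→DivU
c30: I6 RO
c37: I6 EX
c38: I6 WR R2

I4 = (19, 20, 22, 23)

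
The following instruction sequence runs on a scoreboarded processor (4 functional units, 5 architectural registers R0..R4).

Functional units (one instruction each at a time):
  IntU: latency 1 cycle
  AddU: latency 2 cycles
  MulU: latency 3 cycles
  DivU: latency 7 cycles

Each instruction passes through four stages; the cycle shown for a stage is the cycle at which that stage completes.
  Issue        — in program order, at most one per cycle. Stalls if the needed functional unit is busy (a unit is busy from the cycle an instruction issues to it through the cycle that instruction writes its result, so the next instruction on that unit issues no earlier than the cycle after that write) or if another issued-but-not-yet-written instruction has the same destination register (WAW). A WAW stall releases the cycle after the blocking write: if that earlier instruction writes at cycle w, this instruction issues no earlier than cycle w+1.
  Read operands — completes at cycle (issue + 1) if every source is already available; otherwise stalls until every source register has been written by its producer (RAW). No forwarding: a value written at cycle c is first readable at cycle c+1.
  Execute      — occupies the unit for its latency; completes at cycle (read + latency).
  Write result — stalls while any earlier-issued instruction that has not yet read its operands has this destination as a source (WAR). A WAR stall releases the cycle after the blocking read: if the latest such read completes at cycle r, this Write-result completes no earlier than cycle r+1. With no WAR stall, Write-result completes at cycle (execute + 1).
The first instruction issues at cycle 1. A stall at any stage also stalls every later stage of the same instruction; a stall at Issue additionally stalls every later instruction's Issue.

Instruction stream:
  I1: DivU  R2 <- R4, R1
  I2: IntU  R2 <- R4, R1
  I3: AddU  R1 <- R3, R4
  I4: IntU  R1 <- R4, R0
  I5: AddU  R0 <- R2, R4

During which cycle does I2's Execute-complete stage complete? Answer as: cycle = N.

c1: issue I1 (DivU)
c2: I1 read-ops
c9: I1 finished on DivU
c10: I1→R2
c11: issue I2 (IntU)
c12: I2 read-ops; issue I3 (AddU)
c13: I2 finished on IntU; I3 read-ops
c14: I2→R2
c15: I3 finished on AddU
c16: I3→R1
c17: issue I4 (IntU)
c18: I4 read-ops; issue I5 (AddU)
c19: I4 finished on IntU; I5 read-ops
c20: I4→R1
c21: I5 finished on AddU
c22: I5→R0

cycle = 13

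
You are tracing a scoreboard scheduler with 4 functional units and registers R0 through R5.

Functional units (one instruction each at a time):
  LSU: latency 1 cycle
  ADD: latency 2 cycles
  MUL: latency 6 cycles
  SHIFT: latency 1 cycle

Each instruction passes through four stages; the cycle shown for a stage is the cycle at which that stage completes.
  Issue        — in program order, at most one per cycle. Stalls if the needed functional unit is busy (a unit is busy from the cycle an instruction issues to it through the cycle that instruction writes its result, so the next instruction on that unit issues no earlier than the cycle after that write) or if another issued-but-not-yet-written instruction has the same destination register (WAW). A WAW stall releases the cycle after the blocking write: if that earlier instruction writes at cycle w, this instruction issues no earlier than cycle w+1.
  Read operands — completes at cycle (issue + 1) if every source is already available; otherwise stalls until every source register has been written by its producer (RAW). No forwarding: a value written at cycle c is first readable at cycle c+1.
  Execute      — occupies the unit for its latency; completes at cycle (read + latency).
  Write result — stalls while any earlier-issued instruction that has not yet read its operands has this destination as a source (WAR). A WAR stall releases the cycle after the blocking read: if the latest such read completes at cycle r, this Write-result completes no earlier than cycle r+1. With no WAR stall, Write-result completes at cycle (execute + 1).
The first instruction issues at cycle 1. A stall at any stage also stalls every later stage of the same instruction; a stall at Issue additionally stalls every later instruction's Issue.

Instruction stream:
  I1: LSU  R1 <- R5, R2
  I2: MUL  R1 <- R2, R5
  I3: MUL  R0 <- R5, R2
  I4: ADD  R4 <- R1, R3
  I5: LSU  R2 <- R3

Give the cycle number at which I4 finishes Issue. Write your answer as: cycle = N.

I1  is:1  ro:2  ex:3  wr:4
I2  is:5  ro:6  ex:12  wr:13  — WAW R1: wait I1 write@4
I3  is:14  ro:15  ex:21  wr:22  — struct: MUL busy until I2 writes@13
I4  is:15  ro:16  ex:18  wr:19
I5  is:16  ro:17  ex:18  wr:19

cycle = 15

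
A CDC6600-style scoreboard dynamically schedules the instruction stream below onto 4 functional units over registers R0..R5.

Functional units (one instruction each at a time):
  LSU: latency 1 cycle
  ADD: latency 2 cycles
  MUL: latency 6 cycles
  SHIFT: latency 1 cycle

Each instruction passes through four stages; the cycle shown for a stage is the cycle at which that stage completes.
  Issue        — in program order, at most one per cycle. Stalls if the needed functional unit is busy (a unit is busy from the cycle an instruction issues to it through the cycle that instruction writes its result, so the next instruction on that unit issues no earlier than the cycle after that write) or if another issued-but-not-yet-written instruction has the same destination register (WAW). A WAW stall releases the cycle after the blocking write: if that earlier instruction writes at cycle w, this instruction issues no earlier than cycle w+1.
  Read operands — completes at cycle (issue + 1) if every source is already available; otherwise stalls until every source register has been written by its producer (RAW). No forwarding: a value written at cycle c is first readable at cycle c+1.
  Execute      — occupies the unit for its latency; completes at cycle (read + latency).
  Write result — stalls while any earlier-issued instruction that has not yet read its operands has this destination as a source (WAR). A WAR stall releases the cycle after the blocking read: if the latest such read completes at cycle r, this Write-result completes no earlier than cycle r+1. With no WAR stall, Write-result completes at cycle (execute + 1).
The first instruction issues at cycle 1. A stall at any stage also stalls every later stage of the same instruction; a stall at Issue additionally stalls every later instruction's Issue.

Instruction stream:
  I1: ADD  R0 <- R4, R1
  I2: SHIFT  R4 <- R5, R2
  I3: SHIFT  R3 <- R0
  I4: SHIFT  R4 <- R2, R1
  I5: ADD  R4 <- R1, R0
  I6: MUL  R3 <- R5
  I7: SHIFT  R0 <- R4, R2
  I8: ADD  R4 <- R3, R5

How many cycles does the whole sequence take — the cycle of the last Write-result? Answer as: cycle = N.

[1] I1 issues→ADD
[2] I1 reads; I2 issues→SHIFT
[3] I2 reads
[4] I1 exec-done; I2 exec-done
[5] I1 writes R0; I2 writes R4
[6] I3 issues→SHIFT
[7] I3 reads
[8] I3 exec-done
[9] I3 writes R3
[10] I4 issues→SHIFT
[11] I4 reads
[12] I4 exec-done
[13] I4 writes R4
[14] I5 issues→ADD
[15] I5 reads; I6 issues→MUL
[16] I6 reads; I7 issues→SHIFT
[17] I5 exec-done
[18] I5 writes R4
[19] I7 reads; I8 issues→ADD
[20] I7 exec-done
[21] I7 writes R0
[22] I6 exec-done
[23] I6 writes R3
[24] I8 reads
[26] I8 exec-done
[27] I8 writes R4

cycle = 27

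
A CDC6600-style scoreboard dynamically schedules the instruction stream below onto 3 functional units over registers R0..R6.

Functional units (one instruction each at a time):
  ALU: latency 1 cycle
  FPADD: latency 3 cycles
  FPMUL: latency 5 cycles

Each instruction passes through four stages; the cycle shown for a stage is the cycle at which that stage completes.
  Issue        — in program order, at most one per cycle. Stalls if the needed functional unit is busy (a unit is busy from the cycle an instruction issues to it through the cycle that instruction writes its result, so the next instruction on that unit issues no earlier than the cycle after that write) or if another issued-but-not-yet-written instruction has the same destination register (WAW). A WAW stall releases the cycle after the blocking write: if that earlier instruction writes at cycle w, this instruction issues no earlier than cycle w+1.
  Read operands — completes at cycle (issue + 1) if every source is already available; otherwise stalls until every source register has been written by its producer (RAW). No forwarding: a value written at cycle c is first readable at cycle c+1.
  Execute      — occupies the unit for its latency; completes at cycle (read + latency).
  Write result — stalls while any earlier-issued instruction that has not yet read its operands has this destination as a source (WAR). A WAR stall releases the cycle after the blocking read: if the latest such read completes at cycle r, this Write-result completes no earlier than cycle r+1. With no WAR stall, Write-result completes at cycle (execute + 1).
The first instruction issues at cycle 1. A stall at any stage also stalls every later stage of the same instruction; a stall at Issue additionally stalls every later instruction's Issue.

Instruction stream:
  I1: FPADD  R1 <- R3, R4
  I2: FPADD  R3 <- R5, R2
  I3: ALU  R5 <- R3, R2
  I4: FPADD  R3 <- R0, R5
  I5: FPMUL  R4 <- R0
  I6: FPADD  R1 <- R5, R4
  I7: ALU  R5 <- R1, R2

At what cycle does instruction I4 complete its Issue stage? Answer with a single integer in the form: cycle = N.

  I1 | 1 | 2 | 5 | 6
  I2 | 7 | 8 | 11 | 12   struct: FPADD busy until I1 writes@6
  I3 | 8 | 13 | 14 | 15   RAW R3: wait I2 write@12
  I4 | 13 | 16 | 19 | 20   struct: FPADD busy until I2 writes@12 · RAW R5: wait I3 write@15
  I5 | 14 | 15 | 20 | 21
  I6 | 21 | 22 | 25 | 26   struct: FPADD busy until I4 writes@20
  I7 | 22 | 27 | 28 | 29   RAW R1: wait I6 write@26

cycle = 13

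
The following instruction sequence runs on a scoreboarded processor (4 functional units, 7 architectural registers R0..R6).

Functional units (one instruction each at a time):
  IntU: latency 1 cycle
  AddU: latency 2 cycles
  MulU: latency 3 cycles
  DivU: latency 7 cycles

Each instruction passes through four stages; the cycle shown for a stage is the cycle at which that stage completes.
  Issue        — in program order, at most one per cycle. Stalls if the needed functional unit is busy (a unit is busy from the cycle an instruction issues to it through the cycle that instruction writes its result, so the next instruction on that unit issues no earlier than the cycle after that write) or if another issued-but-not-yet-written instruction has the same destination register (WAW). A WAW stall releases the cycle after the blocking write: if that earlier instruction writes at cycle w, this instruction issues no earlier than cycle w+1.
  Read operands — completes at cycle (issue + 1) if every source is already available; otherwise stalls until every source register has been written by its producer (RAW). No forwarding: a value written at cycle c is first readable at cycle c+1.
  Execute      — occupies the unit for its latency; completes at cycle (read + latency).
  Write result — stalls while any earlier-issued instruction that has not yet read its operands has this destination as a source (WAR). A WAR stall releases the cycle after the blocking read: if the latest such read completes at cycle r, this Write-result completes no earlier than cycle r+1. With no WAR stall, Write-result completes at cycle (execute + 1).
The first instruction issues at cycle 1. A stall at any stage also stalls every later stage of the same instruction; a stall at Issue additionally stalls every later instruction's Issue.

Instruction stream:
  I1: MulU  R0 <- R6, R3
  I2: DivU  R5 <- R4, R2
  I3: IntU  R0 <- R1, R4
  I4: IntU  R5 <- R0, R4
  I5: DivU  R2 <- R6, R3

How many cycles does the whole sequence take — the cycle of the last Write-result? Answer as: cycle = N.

cycle = 22

[1] I1 issues→MulU
[2] I1 reads, I2 issues→DivU
[3] I2 reads
[5] I1 exec-done
[6] I1 writes R0
[7] I3 issues→IntU
[8] I3 reads
[9] I3 exec-done
[10] I2 exec-done, I3 writes R0
[11] I2 writes R5
[12] I4 issues→IntU
[13] I4 reads, I5 issues→DivU
[14] I4 exec-done, I5 reads
[15] I4 writes R5
[21] I5 exec-done
[22] I5 writes R2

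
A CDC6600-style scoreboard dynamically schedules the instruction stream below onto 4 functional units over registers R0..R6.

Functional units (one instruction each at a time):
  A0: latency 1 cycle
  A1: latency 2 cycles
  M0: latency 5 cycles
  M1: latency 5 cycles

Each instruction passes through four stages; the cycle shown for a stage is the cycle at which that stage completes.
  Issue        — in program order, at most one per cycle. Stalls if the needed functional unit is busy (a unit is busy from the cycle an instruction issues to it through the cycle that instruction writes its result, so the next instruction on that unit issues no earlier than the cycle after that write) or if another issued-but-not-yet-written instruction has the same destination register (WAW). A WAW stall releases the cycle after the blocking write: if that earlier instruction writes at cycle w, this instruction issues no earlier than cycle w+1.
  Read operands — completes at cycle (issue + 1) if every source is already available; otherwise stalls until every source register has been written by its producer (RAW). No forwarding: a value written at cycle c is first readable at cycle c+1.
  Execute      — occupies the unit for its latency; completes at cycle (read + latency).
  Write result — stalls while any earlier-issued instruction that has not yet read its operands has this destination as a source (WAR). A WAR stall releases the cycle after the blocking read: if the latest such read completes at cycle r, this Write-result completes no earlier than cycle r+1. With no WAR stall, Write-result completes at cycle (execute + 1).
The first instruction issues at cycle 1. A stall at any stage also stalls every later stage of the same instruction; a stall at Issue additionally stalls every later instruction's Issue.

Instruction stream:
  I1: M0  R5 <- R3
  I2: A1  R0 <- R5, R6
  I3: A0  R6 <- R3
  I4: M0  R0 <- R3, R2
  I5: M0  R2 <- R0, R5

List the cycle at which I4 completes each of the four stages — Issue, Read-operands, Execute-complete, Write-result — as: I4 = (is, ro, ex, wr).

[I1] 1/2/7/8
[I2] 2/9/11/12  (RAW R5: wait I1 write@8)
[I3] 3/4/5/10  (WAR R6: wait I2 read@9)
[I4] 13/14/19/20  (WAW R0: wait I2 write@12)
[I5] 21/22/27/28  (struct: M0 busy until I4 writes@20)

I4 = (13, 14, 19, 20)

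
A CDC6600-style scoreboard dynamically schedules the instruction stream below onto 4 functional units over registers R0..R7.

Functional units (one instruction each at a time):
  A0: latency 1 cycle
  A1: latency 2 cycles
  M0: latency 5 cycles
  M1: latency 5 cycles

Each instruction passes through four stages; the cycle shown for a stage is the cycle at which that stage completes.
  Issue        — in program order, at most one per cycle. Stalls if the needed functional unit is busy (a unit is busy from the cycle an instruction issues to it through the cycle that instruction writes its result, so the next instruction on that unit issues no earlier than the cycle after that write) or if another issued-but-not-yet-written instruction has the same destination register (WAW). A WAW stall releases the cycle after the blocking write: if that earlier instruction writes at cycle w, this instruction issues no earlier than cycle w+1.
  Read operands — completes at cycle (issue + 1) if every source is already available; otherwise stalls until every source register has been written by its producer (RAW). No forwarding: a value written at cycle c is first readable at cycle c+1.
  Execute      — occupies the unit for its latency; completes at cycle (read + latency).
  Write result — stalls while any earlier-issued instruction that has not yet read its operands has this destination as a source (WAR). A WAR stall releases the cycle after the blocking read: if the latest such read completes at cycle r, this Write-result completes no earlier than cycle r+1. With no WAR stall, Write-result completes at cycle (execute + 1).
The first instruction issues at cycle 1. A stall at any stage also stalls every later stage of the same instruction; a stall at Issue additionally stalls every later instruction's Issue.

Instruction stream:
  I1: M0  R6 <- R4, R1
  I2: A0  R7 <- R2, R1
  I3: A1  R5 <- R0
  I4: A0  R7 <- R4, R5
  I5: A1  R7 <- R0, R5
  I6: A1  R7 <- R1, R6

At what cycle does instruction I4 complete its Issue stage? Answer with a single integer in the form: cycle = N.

I1 -> (1, 2, 7, 8)
I2 -> (2, 3, 4, 5)
I3 -> (3, 4, 6, 7)
I4 -> (6, 8, 9, 10)  // struct: A0 busy until I2 writes@5, RAW R5: wait I3 write@7
I5 -> (11, 12, 14, 15)  // WAW R7: wait I4 write@10
I6 -> (16, 17, 19, 20)  // struct: A1 busy until I5 writes@15

cycle = 6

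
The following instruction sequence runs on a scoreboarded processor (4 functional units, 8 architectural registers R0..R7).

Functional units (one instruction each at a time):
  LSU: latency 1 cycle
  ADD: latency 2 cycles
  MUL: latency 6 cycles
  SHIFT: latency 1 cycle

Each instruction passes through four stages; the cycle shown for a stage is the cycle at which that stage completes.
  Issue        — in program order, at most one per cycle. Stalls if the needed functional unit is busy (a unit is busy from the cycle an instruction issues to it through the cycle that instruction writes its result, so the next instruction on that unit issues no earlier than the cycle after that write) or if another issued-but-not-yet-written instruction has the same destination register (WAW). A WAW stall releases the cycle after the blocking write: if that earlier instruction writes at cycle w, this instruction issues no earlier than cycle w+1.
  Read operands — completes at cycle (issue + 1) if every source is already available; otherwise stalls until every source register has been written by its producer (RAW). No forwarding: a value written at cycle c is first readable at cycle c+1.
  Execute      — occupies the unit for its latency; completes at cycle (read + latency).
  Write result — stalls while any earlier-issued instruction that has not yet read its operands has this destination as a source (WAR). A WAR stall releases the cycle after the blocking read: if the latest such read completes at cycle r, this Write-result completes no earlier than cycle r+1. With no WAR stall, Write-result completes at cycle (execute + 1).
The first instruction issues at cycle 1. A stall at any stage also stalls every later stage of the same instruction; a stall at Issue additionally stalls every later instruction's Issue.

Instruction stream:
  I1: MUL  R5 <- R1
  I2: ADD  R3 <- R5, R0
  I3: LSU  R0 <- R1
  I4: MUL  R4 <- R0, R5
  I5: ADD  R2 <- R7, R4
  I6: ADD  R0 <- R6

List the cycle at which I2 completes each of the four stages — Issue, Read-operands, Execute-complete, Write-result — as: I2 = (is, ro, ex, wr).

I2 = (2, 10, 12, 13)

1) issue 1, read 2, done 8, write 9
2) issue 2, read 10, done 12, write 13  <RAW R5: wait I1 write@9>
3) issue 3, read 4, done 5, write 11  <WAR R0: wait I2 read@10>
4) issue 10, read 12, done 18, write 19  <struct: MUL busy until I1 writes@9 / RAW R0: wait I3 write@11>
5) issue 14, read 20, done 22, write 23  <struct: ADD busy until I2 writes@13 / RAW R4: wait I4 write@19>
6) issue 24, read 25, done 27, write 28  <struct: ADD busy until I5 writes@23>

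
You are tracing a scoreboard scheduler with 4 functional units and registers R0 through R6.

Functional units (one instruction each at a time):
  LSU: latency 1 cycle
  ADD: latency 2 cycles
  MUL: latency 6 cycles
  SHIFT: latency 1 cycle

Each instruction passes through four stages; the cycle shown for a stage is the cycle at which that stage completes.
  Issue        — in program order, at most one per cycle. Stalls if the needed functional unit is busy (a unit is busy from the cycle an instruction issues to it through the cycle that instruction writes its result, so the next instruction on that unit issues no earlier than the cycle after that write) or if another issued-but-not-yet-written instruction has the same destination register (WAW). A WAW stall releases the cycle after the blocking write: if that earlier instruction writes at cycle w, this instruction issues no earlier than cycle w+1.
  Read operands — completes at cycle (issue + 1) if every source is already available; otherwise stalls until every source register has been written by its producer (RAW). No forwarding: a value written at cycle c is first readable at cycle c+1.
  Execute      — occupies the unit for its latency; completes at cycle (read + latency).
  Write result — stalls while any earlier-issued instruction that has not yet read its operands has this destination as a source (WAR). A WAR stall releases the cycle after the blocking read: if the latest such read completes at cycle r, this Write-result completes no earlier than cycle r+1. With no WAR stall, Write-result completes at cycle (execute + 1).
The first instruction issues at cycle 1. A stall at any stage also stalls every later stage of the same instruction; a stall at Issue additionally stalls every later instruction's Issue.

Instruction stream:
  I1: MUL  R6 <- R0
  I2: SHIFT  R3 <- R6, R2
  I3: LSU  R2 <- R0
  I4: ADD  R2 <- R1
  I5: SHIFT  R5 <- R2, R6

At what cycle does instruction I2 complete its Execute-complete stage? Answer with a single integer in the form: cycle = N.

cycle = 11

I1: IS=1 RO=2 EX=8 WR=9
I2: IS=2 RO=10 EX=11 WR=12  [RAW R6: wait I1 write@9]
I3: IS=3 RO=4 EX=5 WR=11  [WAR R2: wait I2 read@10]
I4: IS=12 RO=13 EX=15 WR=16  [WAW R2: wait I3 write@11]
I5: IS=13 RO=17 EX=18 WR=19  [RAW R2: wait I4 write@16]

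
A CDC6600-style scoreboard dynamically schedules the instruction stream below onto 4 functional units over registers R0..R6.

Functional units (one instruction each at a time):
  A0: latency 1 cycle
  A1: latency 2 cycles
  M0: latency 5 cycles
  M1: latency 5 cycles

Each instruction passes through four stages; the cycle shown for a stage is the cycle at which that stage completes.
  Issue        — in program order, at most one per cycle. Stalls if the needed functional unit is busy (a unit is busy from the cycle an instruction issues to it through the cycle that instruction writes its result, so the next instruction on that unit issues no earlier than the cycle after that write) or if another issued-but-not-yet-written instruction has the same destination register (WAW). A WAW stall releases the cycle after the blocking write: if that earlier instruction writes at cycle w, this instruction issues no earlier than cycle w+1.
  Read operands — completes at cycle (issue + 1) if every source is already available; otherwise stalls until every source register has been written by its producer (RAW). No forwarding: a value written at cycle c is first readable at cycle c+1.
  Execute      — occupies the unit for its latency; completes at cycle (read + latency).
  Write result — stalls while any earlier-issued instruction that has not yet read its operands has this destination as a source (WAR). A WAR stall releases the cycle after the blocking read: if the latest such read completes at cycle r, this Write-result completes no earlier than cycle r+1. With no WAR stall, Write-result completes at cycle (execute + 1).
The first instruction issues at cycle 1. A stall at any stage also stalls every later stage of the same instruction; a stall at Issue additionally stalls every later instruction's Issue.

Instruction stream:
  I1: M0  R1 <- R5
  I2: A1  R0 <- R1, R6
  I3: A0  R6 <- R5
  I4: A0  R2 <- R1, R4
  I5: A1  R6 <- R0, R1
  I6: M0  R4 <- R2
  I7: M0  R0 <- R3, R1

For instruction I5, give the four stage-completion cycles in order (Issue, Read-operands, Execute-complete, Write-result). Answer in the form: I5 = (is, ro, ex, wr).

cycle 1: I1→M0
cycle 2: I1 RO | I2→A1
cycle 3: I3→A0
cycle 4: I3 RO
cycle 5: I3 EX
cycle 7: I1 EX
cycle 8: I1 WR R1
cycle 9: I2 RO
cycle 10: I3 WR R6
cycle 11: I2 EX | I4→A0
cycle 12: I2 WR R0 | I4 RO
cycle 13: I4 EX | I5→A1
cycle 14: I4 WR R2 | I5 RO | I6→M0
cycle 15: I6 RO
cycle 16: I5 EX
cycle 17: I5 WR R6
cycle 20: I6 EX
cycle 21: I6 WR R4
cycle 22: I7→M0
cycle 23: I7 RO
cycle 28: I7 EX
cycle 29: I7 WR R0

I5 = (13, 14, 16, 17)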